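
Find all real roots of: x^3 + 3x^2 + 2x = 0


The constant term is 0, so x = 0 is a root. Factor out x:
  x(x^2 + 3x + 2) = 0
Solve the quadratic x^2 + 3x + 2 = 0: discriminant = 3^2 - 4(1)(2) = 9 - 8 = 1.
sqrt(1) = 1, so x = (-3 ± 1)/2: x = -1 or x = -2.

x = -2, x = -1, x = 0


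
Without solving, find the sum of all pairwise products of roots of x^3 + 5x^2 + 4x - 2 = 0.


By Vieta's formulas for x^3 + bx^2 + cx + d = 0:
  r1 + r2 + r3 = -b/a = -5
  r1*r2 + r1*r3 + r2*r3 = c/a = 4
  r1*r2*r3 = -d/a = 2


Sum of pairwise products = 4


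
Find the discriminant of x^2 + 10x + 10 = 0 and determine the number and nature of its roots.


For ax^2 + bx + c = 0, discriminant D = b^2 - 4ac
Here a = 1, b = 10, c = 10
D = (10)^2 - 4(1)(10) = 100 - 40 = 60

D = 60 > 0 but not a perfect square
The equation has 2 distinct real irrational roots.

Discriminant = 60, 2 distinct real irrational roots


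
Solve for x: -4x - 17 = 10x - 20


Starting with: -4x - 17 = 10x - 20
Move all x terms to left: (-4 - 10)x = -20 + 17
Simplify: -14x = -3
Divide both sides by -14: x = 3/14

x = 3/14


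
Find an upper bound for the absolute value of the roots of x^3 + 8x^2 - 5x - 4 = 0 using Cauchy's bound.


Cauchy's bound: all roots r satisfy |r| <= 1 + max(|a_i/a_n|) for i = 0,...,n-1
where a_n is the leading coefficient.

Coefficients: [1, 8, -5, -4]
Leading coefficient a_n = 1
Ratios |a_i/a_n|: 8, 5, 4
Maximum ratio: 8
Cauchy's bound: |r| <= 1 + 8 = 9

Upper bound = 9


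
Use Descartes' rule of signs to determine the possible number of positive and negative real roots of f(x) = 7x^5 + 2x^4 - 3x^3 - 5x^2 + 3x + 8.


Descartes' rule of signs:

For positive roots, count sign changes in f(x) = 7x^5 + 2x^4 - 3x^3 - 5x^2 + 3x + 8:
Signs of coefficients: +, +, -, -, +, +
Number of sign changes: 2
Possible positive real roots: 2, 0

For negative roots, examine f(-x) = -7x^5 + 2x^4 + 3x^3 - 5x^2 - 3x + 8:
Signs of coefficients: -, +, +, -, -, +
Number of sign changes: 3
Possible negative real roots: 3, 1

Positive roots: 2 or 0; Negative roots: 3 or 1


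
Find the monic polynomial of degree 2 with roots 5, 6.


A monic polynomial with roots 5, 6 is:
p(x) = (x - 5)(x - 6)
After multiplying by (x - 5): x - 5
After multiplying by (x - 6): x^2 - 11x + 30

x^2 - 11x + 30


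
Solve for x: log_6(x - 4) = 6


Convert to exponential form: x - 4 = 6^6 = 46656
x = 46656 + 4 = 46660
Check: log_6(46660 - 4) = log_6(46656) = log_6(46656) = 6 ✓

x = 46660


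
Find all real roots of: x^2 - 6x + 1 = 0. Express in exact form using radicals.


Using the quadratic formula: x = (-b ± sqrt(b^2 - 4ac)) / (2a)
Here a = 1, b = -6, c = 1
Discriminant = b^2 - 4ac = (-6)^2 - 4(1)(1) = 36 - 4 = 32
Since discriminant = 32 > 0, there are two real roots.
x = (6 ± 4*sqrt(2)) / 2
Simplifying: x = 3 ± 2*sqrt(2)
Numerically: x ≈ 5.8284 or x ≈ 0.1716

x = 3 + 2*sqrt(2) or x = 3 - 2*sqrt(2)


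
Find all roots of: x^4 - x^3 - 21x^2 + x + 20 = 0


Let p(x) = x^4 - x^3 - 21x^2 + x + 20. By the rational root theorem (leading coefficient 1), any rational root is an integer divisor of 20: try ±1, ±2, ... in turn.
Test x = 1: value = 0 ✓, so (x - 1) is a factor.
Synthetic division by (x - 1): bring down 1; 1(1) - 1 = 0; 0(1) - 21 = -21; (-21)(1) + 1 = -20; (-20)(1) + 20 = 0 → quotient x^3 - 21x - 20, remainder 0.
Continue with the quotient x^3 - 21x - 20 (candidates must divide 20; re-test x = 1 first in case it repeats).
Test x = 1: value = -40 ≠ 0.
Test x = -1: value = 0 ✓, so (x + 1) is a factor.
Synthetic division by (x + 1): bring down 1; 1(-1) + 0 = -1; (-1)(-1) - 21 = -20; (-20)(-1) - 20 = 0 → quotient x^2 - x - 20, remainder 0.
Solve the quadratic x^2 - x - 20 = 0: discriminant = (-1)^2 - 4(1)(-20) = 1 + 80 = 81.
sqrt(81) = 9, so x = (1 ± 9)/2: x = 5 or x = -4.
Collecting all roots found:

x = -4, x = -1, x = 1, x = 5


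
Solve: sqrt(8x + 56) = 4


Square both sides: 8x + 56 = 4^2 = 16
8x = 16 - 56 = -40
x = -5
Check: sqrt(8*(-5) + 56) = sqrt(16) = 4 ✓

x = -5


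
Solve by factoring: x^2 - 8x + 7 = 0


We need two numbers that multiply to 7 and add to -8.
Those numbers are -7 and -1 (since (-7) * (-1) = 7 and (-7) + (-1) = -8).
So x^2 - 8x + 7 = (x - 7)(x - 1) = 0
Setting each factor to zero: x = 7 or x = 1

x = 1, x = 7


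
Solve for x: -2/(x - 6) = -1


Multiply both sides by (x - 6): -2 = -1(x - 6)
Distribute: -2 = -x + 6
-x = -2 - 6 = -8
x = 8

x = 8


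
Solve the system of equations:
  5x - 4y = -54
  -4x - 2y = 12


Using Cramer's rule:
Determinant D = (5)(-2) - (-4)(-4) = -10 - 16 = -26
Dx = (-54)(-2) - (12)(-4) = 108 + 48 = 156
Dy = (5)(12) - (-4)(-54) = 60 - 216 = -156
x = Dx/D = 156/-26 = -6
y = Dy/D = -156/-26 = 6

x = -6, y = 6


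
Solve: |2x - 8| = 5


An absolute value equation |expr| = 5 gives two cases:
Case 1: 2x - 8 = 5
  2x = 13, so x = 13/2
Case 2: 2x - 8 = -5
  2x = 3, so x = 3/2

x = 3/2, x = 13/2


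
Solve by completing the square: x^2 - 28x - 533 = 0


Start: x^2 - 28x - 533 = 0
Move constant: x^2 - 28x = 533
Half of -28 is -14, squared is 196
Add 196 to both sides: x^2 - 28x + 196 = 729
(x - 14)^2 = 729
x - 14 = ±27
x = 14 + 27 = 41 or x = 14 - 27 = -13

x = -13, x = 41


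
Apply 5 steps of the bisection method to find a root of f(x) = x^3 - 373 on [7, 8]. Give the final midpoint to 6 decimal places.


f(x) = x^3 - 373
f(7) = -30 < 0
f(8) = 139 > 0

Step 1: midpoint = (7.000000 + 8.000000)/2 = 7.500000
  f(7.500000) = 48.875000
  f(mid) > 0, so root is in [7.000000, 7.500000]

Step 2: midpoint = (7.000000 + 7.500000)/2 = 7.250000
  f(7.250000) = 8.078125
  f(mid) > 0, so root is in [7.000000, 7.250000]

Step 3: midpoint = (7.000000 + 7.250000)/2 = 7.125000
  f(7.125000) = -11.294922
  f(mid) < 0, so root is in [7.125000, 7.250000]

Step 4: midpoint = (7.125000 + 7.250000)/2 = 7.187500
  f(7.187500) = -1.692627
  f(mid) < 0, so root is in [7.187500, 7.250000]

Step 5: midpoint = (7.187500 + 7.250000)/2 = 7.218750
  f(7.218750) = 3.171600
  f(mid) > 0, so root is in [7.187500, 7.218750]

midpoint = 7.218750


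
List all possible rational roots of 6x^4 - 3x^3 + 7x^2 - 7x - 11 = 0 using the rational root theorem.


Rational root theorem: possible roots are ±p/q where:
  p divides the constant term (-11): p ∈ {1, 11}
  q divides the leading coefficient (6): q ∈ {1, 2, 3, 6}

All possible rational roots: -11, -11/2, -11/3, -11/6, -1, -1/2, -1/3, -1/6, 1/6, 1/3, 1/2, 1, 11/6, 11/3, 11/2, 11

-11, -11/2, -11/3, -11/6, -1, -1/2, -1/3, -1/6, 1/6, 1/3, 1/2, 1, 11/6, 11/3, 11/2, 11


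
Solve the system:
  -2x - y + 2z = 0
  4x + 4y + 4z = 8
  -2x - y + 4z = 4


Using Cramer's rule. Expand each determinant along the first row.
D  = (-2)*[4*4 - 4*(-1)] - (-1)*[4*4 - 4*(-2)] + 2*[4*(-1) - 4*(-2)]
  = (-2)*(20) - (-1)*(24) + 2*(4) = -8
Dx = 0*[4*4 - 4*(-1)] - (-1)*[8*4 - 4*4] + 2*[8*(-1) - 4*4]
  = 0*(20) - (-1)*(16) + 2*(-24) = -32
Dy = (-2)*[8*4 - 4*4] - 0*[4*4 - 4*(-2)] + 2*[4*4 - 8*(-2)]
  = (-2)*(16) - 0*(24) + 2*(32) = 32
Dz = (-2)*[4*4 - 8*(-1)] - (-1)*[4*4 - 8*(-2)] + 0*[4*(-1) - 4*(-2)]
  = (-2)*(24) - (-1)*(32) + 0*(4) = -16
x = Dx/D = -32/-8 = 4, y = Dy/D = 32/-8 = -4, z = Dz/D = -16/-8 = 2
Check eq1: (-2)(4) + (-1)(-4) + (2)(2) = 0 = 0 ✓
Check eq2: (4)(4) + (4)(-4) + (4)(2) = 8 = 8 ✓
Check eq3: (-2)(4) + (-1)(-4) + (4)(2) = 4 = 4 ✓

x = 4, y = -4, z = 2


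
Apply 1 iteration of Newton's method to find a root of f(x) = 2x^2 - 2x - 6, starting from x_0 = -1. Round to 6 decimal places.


Newton's method: x_(n+1) = x_n - f(x_n)/f'(x_n)
f(x) = 2x^2 - 2x - 6
f'(x) = 4x - 2

Iteration 1:
  f(-1.000000) = -2.000000
  f'(-1.000000) = -6.000000
  x_1 = -1.000000 - (-2.000000)/(-6.000000) = -1.333333

x_1 = -1.333333


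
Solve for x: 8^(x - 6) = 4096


Express both sides with the same base.
4096 = 8^4
Since the bases match, equate exponents: x - 6 = 4
So x = 4 - (-6) = 10

x = 10


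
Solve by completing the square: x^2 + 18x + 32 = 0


Start: x^2 + 18x + 32 = 0
Move constant: x^2 + 18x = -32
Half of 18 is 9, squared is 81
Add 81 to both sides: x^2 + 18x + 81 = 49
(x + 9)^2 = 49
x + 9 = ±7
x = -9 + 7 = -2 or x = -9 - 7 = -16

x = -16, x = -2


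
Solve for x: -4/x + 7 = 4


Subtract 7 from both sides: -4/x = -3
Multiply both sides by x: -4 = -3 * x
Divide by -3: x = 4/3

x = 4/3


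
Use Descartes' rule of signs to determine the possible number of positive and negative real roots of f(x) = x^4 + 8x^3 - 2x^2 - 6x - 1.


Descartes' rule of signs:

For positive roots, count sign changes in f(x) = x^4 + 8x^3 - 2x^2 - 6x - 1:
Signs of coefficients: +, +, -, -, -
Number of sign changes: 1
Possible positive real roots: 1

For negative roots, examine f(-x) = x^4 - 8x^3 - 2x^2 + 6x - 1:
Signs of coefficients: +, -, -, +, -
Number of sign changes: 3
Possible negative real roots: 3, 1

Positive roots: 1; Negative roots: 3 or 1


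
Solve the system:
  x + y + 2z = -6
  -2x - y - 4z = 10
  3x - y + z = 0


Using Cramer's rule. Expand each determinant along the first row.
D  = 1*[(-1)*1 - (-4)*(-1)] - 1*[(-2)*1 - (-4)*3] + 2*[(-2)*(-1) - (-1)*3]
  = 1*(-5) - 1*(10) + 2*(5) = -5
Dx = (-6)*[(-1)*1 - (-4)*(-1)] - 1*[10*1 - (-4)*0] + 2*[10*(-1) - (-1)*0]
  = (-6)*(-5) - 1*(10) + 2*(-10) = 0
Dy = 1*[10*1 - (-4)*0] - (-6)*[(-2)*1 - (-4)*3] + 2*[(-2)*0 - 10*3]
  = 1*(10) - (-6)*(10) + 2*(-30) = 10
Dz = 1*[(-1)*0 - 10*(-1)] - 1*[(-2)*0 - 10*3] + (-6)*[(-2)*(-1) - (-1)*3]
  = 1*(10) - 1*(-30) + (-6)*(5) = 10
x = Dx/D = 0/-5 = 0, y = Dy/D = 10/-5 = -2, z = Dz/D = 10/-5 = -2
Check eq1: (1)(0) + (1)(-2) + (2)(-2) = -6 = -6 ✓
Check eq2: (-2)(0) + (-1)(-2) + (-4)(-2) = 10 = 10 ✓
Check eq3: (3)(0) + (-1)(-2) + (1)(-2) = 0 = 0 ✓

x = 0, y = -2, z = -2


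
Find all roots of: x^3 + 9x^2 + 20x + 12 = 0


Let p(x) = x^3 + 9x^2 + 20x + 12. By the rational root theorem (leading coefficient 1), any rational root is an integer divisor of 12: try ±1, ±2, ... in turn.
Test x = 1: value = 42 ≠ 0.
Test x = -1: value = 0 ✓, so (x + 1) is a factor.
Synthetic division by (x + 1): bring down 1; 1(-1) + 9 = 8; 8(-1) + 20 = 12; 12(-1) + 12 = 0 → quotient x^2 + 8x + 12, remainder 0.
Solve the quadratic x^2 + 8x + 12 = 0: discriminant = 8^2 - 4(1)(12) = 64 - 48 = 16.
sqrt(16) = 4, so x = (-8 ± 4)/2: x = -2 or x = -6.
Collecting all roots found:

x = -6, x = -2, x = -1


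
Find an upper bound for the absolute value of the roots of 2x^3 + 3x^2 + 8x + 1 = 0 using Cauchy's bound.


Cauchy's bound: all roots r satisfy |r| <= 1 + max(|a_i/a_n|) for i = 0,...,n-1
where a_n is the leading coefficient.

Coefficients: [2, 3, 8, 1]
Leading coefficient a_n = 2
Ratios |a_i/a_n|: 3/2, 4, 1/2
Maximum ratio: 4
Cauchy's bound: |r| <= 1 + 4 = 5

Upper bound = 5


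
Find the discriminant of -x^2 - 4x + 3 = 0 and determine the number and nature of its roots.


For ax^2 + bx + c = 0, discriminant D = b^2 - 4ac
Here a = -1, b = -4, c = 3
D = (-4)^2 - 4(-1)(3) = 16 + 12 = 28

D = 28 > 0 but not a perfect square
The equation has 2 distinct real irrational roots.

Discriminant = 28, 2 distinct real irrational roots


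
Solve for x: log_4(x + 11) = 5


Convert to exponential form: x + 11 = 4^5 = 1024
x = 1024 - 11 = 1013
Check: log_4(1013 + 11) = log_4(1024) = log_4(1024) = 5 ✓

x = 1013


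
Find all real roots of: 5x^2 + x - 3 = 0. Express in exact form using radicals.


Using the quadratic formula: x = (-b ± sqrt(b^2 - 4ac)) / (2a)
Here a = 5, b = 1, c = -3
Discriminant = b^2 - 4ac = 1^2 - 4(5)(-3) = 1 + 60 = 61
Since discriminant = 61 > 0, there are two real roots.
x = (-1 ± sqrt(61)) / 10
Numerically: x ≈ 0.6810 or x ≈ -0.8810

x = (-1 + sqrt(61)) / 10 or x = (-1 - sqrt(61)) / 10


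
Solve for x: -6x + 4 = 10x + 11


Starting with: -6x + 4 = 10x + 11
Move all x terms to left: (-6 - 10)x = 11 - 4
Simplify: -16x = 7
Divide both sides by -16: x = -7/16

x = -7/16


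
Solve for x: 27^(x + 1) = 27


Express both sides with the same base.
27 = 27^1
Since the bases match, equate exponents: x + 1 = 1
So x = 1 - (1) = 0

x = 0


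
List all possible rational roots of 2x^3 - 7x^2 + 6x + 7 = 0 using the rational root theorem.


Rational root theorem: possible roots are ±p/q where:
  p divides the constant term (7): p ∈ {1, 7}
  q divides the leading coefficient (2): q ∈ {1, 2}

All possible rational roots: -7, -7/2, -1, -1/2, 1/2, 1, 7/2, 7

-7, -7/2, -1, -1/2, 1/2, 1, 7/2, 7


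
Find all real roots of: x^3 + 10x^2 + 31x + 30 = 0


Let p(x) = x^3 + 10x^2 + 31x + 30. By the rational root theorem (leading coefficient 1), any rational root is an integer divisor of 30: try ±1, ±2, ... in turn.
Test x = 1: value = 72 ≠ 0.
Test x = -1: value = 8 ≠ 0.
Test x = 2: value = 140 ≠ 0.
Test x = -2: value = 0 ✓, so (x + 2) is a factor.
Synthetic division by (x + 2): bring down 1; 1(-2) + 10 = 8; 8(-2) + 31 = 15; 15(-2) + 30 = 0 → quotient x^2 + 8x + 15, remainder 0.
Solve the quadratic x^2 + 8x + 15 = 0: discriminant = 8^2 - 4(1)(15) = 64 - 60 = 4.
sqrt(4) = 2, so x = (-8 ± 2)/2: x = -3 or x = -5.

x = -5, x = -3, x = -2


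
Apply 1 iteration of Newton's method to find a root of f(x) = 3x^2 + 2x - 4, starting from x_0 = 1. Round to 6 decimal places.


Newton's method: x_(n+1) = x_n - f(x_n)/f'(x_n)
f(x) = 3x^2 + 2x - 4
f'(x) = 6x + 2

Iteration 1:
  f(1.000000) = 1.000000
  f'(1.000000) = 8.000000
  x_1 = 1.000000 - (1.000000)/(8.000000) = 0.875000

x_1 = 0.875000


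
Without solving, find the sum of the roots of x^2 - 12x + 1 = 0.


By Vieta's formulas for ax^2 + bx + c = 0:
  Sum of roots = -b/a
  Product of roots = c/a

Here a = 1, b = -12, c = 1
Sum = -(-12)/1 = 12
Product = 1/1 = 1

Sum = 12


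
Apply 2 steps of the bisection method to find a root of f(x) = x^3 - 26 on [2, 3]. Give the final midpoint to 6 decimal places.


f(x) = x^3 - 26
f(2) = -18 < 0
f(3) = 1 > 0

Step 1: midpoint = (2.000000 + 3.000000)/2 = 2.500000
  f(2.500000) = -10.375000
  f(mid) < 0, so root is in [2.500000, 3.000000]

Step 2: midpoint = (2.500000 + 3.000000)/2 = 2.750000
  f(2.750000) = -5.203125
  f(mid) < 0, so root is in [2.750000, 3.000000]

midpoint = 2.750000


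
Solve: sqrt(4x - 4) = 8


Square both sides: 4x - 4 = 8^2 = 64
4x = 64 + 4 = 68
x = 17
Check: sqrt(4*17 - 4) = sqrt(64) = 8 ✓

x = 17


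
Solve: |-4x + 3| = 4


An absolute value equation |expr| = 4 gives two cases:
Case 1: -4x + 3 = 4
  -4x = 1, so x = -1/4
Case 2: -4x + 3 = -4
  -4x = -7, so x = 7/4

x = -1/4, x = 7/4


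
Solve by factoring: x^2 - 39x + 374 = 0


We need two numbers that multiply to 374 and add to -39.
Those numbers are -17 and -22 (since (-17) * (-22) = 374 and (-17) + (-22) = -39).
So x^2 - 39x + 374 = (x - 17)(x - 22) = 0
Setting each factor to zero: x = 17 or x = 22

x = 17, x = 22


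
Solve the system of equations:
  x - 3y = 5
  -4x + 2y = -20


Using Cramer's rule:
Determinant D = (1)(2) - (-4)(-3) = 2 - 12 = -10
Dx = (5)(2) - (-20)(-3) = 10 - 60 = -50
Dy = (1)(-20) - (-4)(5) = -20 + 20 = 0
x = Dx/D = -50/-10 = 5
y = Dy/D = 0/-10 = 0

x = 5, y = 0


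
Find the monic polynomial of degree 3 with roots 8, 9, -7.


A monic polynomial with roots 8, 9, -7 is:
p(x) = (x - 8)(x - 9)(x + 7)
After multiplying by (x - 8): x - 8
After multiplying by (x - 9): x^2 - 17x + 72
After multiplying by (x + 7): x^3 - 10x^2 - 47x + 504

x^3 - 10x^2 - 47x + 504


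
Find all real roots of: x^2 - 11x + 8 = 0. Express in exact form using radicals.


Using the quadratic formula: x = (-b ± sqrt(b^2 - 4ac)) / (2a)
Here a = 1, b = -11, c = 8
Discriminant = b^2 - 4ac = (-11)^2 - 4(1)(8) = 121 - 32 = 89
Since discriminant = 89 > 0, there are two real roots.
x = (11 ± sqrt(89)) / 2
Numerically: x ≈ 10.2170 or x ≈ 0.7830

x = (11 + sqrt(89)) / 2 or x = (11 - sqrt(89)) / 2


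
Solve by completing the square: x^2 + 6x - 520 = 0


Start: x^2 + 6x - 520 = 0
Move constant: x^2 + 6x = 520
Half of 6 is 3, squared is 9
Add 9 to both sides: x^2 + 6x + 9 = 529
(x + 3)^2 = 529
x + 3 = ±23
x = -3 + 23 = 20 or x = -3 - 23 = -26

x = -26, x = 20


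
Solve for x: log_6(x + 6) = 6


Convert to exponential form: x + 6 = 6^6 = 46656
x = 46656 - 6 = 46650
Check: log_6(46650 + 6) = log_6(46656) = log_6(46656) = 6 ✓

x = 46650


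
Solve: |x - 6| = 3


An absolute value equation |expr| = 3 gives two cases:
Case 1: x - 6 = 3
  x = 9, so x = 9
Case 2: x - 6 = -3
  x = 3, so x = 3

x = 3, x = 9


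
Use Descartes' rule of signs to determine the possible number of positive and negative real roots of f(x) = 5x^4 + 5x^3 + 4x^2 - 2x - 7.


Descartes' rule of signs:

For positive roots, count sign changes in f(x) = 5x^4 + 5x^3 + 4x^2 - 2x - 7:
Signs of coefficients: +, +, +, -, -
Number of sign changes: 1
Possible positive real roots: 1

For negative roots, examine f(-x) = 5x^4 - 5x^3 + 4x^2 + 2x - 7:
Signs of coefficients: +, -, +, +, -
Number of sign changes: 3
Possible negative real roots: 3, 1

Positive roots: 1; Negative roots: 3 or 1


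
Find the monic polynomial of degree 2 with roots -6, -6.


A monic polynomial with roots -6, -6 is:
p(x) = (x + 6)(x + 6)
After multiplying by (x + 6): x + 6
After multiplying by (x + 6): x^2 + 12x + 36

x^2 + 12x + 36


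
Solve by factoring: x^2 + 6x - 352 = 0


We need two numbers that multiply to -352 and add to 6.
Those numbers are 22 and -16 (since 22 * (-16) = -352 and 22 + (-16) = 6).
So x^2 + 6x - 352 = (x + 22)(x - 16) = 0
Setting each factor to zero: x = -22 or x = 16

x = -22, x = 16


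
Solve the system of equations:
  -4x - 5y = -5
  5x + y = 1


Using Cramer's rule:
Determinant D = (-4)(1) - (5)(-5) = -4 + 25 = 21
Dx = (-5)(1) - (1)(-5) = -5 + 5 = 0
Dy = (-4)(1) - (5)(-5) = -4 + 25 = 21
x = Dx/D = 0/21 = 0
y = Dy/D = 21/21 = 1

x = 0, y = 1


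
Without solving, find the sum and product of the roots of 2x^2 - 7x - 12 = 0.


By Vieta's formulas for ax^2 + bx + c = 0:
  Sum of roots = -b/a
  Product of roots = c/a

Here a = 2, b = -7, c = -12
Sum = -(-7)/2 = 7/2
Product = -12/2 = -6

Sum = 7/2, Product = -6


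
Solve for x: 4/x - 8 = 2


Subtract -8 from both sides: 4/x = 10
Multiply both sides by x: 4 = 10 * x
Divide by 10: x = 2/5

x = 2/5


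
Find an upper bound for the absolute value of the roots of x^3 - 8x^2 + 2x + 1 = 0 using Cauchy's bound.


Cauchy's bound: all roots r satisfy |r| <= 1 + max(|a_i/a_n|) for i = 0,...,n-1
where a_n is the leading coefficient.

Coefficients: [1, -8, 2, 1]
Leading coefficient a_n = 1
Ratios |a_i/a_n|: 8, 2, 1
Maximum ratio: 8
Cauchy's bound: |r| <= 1 + 8 = 9

Upper bound = 9


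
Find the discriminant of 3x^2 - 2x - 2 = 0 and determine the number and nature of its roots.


For ax^2 + bx + c = 0, discriminant D = b^2 - 4ac
Here a = 3, b = -2, c = -2
D = (-2)^2 - 4(3)(-2) = 4 + 24 = 28

D = 28 > 0 but not a perfect square
The equation has 2 distinct real irrational roots.

Discriminant = 28, 2 distinct real irrational roots


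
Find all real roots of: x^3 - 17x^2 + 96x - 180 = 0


Let p(x) = x^3 - 17x^2 + 96x - 180. By the rational root theorem (leading coefficient 1), any rational root is an integer divisor of 180: try ±1, ±2, ... in turn.
Test x = 1: value = -100 ≠ 0.
Test x = -1: value = -294 ≠ 0.
Test x = 2: value = -48 ≠ 0.
Test x = -2: value = -448 ≠ 0.
Test x = 3: value = -18 ≠ 0.
Test x = -3: value = -648 ≠ 0.
Test x = 4: value = -4 ≠ 0.
Test x = -4: value = -900 ≠ 0.
Test x = 5: value = 0 ✓, so (x - 5) is a factor.
Synthetic division by (x - 5): bring down 1; 1(5) - 17 = -12; (-12)(5) + 96 = 36; 36(5) - 180 = 0 → quotient x^2 - 12x + 36, remainder 0.
Solve the quadratic x^2 - 12x + 36 = 0: discriminant = (-12)^2 - 4(1)(36) = 144 - 144 = 0.
Discriminant = 0, so a double root: x = 12/2 = 6.

x = 5, x = 6 (multiplicity 2)


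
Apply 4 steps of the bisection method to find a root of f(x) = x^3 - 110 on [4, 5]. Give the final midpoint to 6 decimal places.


f(x) = x^3 - 110
f(4) = -46 < 0
f(5) = 15 > 0

Step 1: midpoint = (4.000000 + 5.000000)/2 = 4.500000
  f(4.500000) = -18.875000
  f(mid) < 0, so root is in [4.500000, 5.000000]

Step 2: midpoint = (4.500000 + 5.000000)/2 = 4.750000
  f(4.750000) = -2.828125
  f(mid) < 0, so root is in [4.750000, 5.000000]

Step 3: midpoint = (4.750000 + 5.000000)/2 = 4.875000
  f(4.875000) = 5.857422
  f(mid) > 0, so root is in [4.750000, 4.875000]

Step 4: midpoint = (4.750000 + 4.875000)/2 = 4.812500
  f(4.812500) = 1.458252
  f(mid) > 0, so root is in [4.750000, 4.812500]

midpoint = 4.812500


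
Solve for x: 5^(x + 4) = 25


Express both sides with the same base.
25 = 5^2
Since the bases match, equate exponents: x + 4 = 2
So x = 2 - (4) = -2

x = -2


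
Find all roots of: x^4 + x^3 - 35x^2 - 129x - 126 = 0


Let p(x) = x^4 + x^3 - 35x^2 - 129x - 126. By the rational root theorem (leading coefficient 1), any rational root is an integer divisor of 126: try ±1, ±2, ... in turn.
Test x = 1: value = -288 ≠ 0.
Test x = -1: value = -32 ≠ 0.
Test x = 2: value = -500 ≠ 0.
Test x = -2: value = 0 ✓, so (x + 2) is a factor.
Synthetic division by (x + 2): bring down 1; 1(-2) + 1 = -1; (-1)(-2) - 35 = -33; (-33)(-2) - 129 = -63; (-63)(-2) - 126 = 0 → quotient x^3 - x^2 - 33x - 63, remainder 0.
Continue with the quotient x^3 - x^2 - 33x - 63 (candidates must divide 63).
Test x = 3: value = -144 ≠ 0.
Test x = -3: value = 0 ✓, so (x + 3) is a factor.
Synthetic division by (x + 3): bring down 1; 1(-3) - 1 = -4; (-4)(-3) - 33 = -21; (-21)(-3) - 63 = 0 → quotient x^2 - 4x - 21, remainder 0.
Solve the quadratic x^2 - 4x - 21 = 0: discriminant = (-4)^2 - 4(1)(-21) = 16 + 84 = 100.
sqrt(100) = 10, so x = (4 ± 10)/2: x = 7 or x = -3.
Collecting all roots found:

x = -3 (multiplicity 2), x = -2, x = 7


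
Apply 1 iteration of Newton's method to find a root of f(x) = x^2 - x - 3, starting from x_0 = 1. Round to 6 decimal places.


Newton's method: x_(n+1) = x_n - f(x_n)/f'(x_n)
f(x) = x^2 - x - 3
f'(x) = 2x - 1

Iteration 1:
  f(1.000000) = -3.000000
  f'(1.000000) = 1.000000
  x_1 = 1.000000 - (-3.000000)/(1.000000) = 4.000000

x_1 = 4.000000


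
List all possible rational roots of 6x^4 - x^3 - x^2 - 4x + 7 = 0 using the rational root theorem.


Rational root theorem: possible roots are ±p/q where:
  p divides the constant term (7): p ∈ {1, 7}
  q divides the leading coefficient (6): q ∈ {1, 2, 3, 6}

All possible rational roots: -7, -7/2, -7/3, -7/6, -1, -1/2, -1/3, -1/6, 1/6, 1/3, 1/2, 1, 7/6, 7/3, 7/2, 7

-7, -7/2, -7/3, -7/6, -1, -1/2, -1/3, -1/6, 1/6, 1/3, 1/2, 1, 7/6, 7/3, 7/2, 7


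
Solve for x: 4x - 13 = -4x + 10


Starting with: 4x - 13 = -4x + 10
Move all x terms to left: (4 + 4)x = 10 + 13
Simplify: 8x = 23
Divide both sides by 8: x = 23/8

x = 23/8


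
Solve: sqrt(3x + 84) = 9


Square both sides: 3x + 84 = 9^2 = 81
3x = 81 - 84 = -3
x = -1
Check: sqrt(3*(-1) + 84) = sqrt(81) = 9 ✓

x = -1


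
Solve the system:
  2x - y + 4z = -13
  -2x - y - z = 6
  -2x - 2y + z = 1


Using Cramer's rule. Expand each determinant along the first row.
D  = 2*[(-1)*1 - (-1)*(-2)] - (-1)*[(-2)*1 - (-1)*(-2)] + 4*[(-2)*(-2) - (-1)*(-2)]
  = 2*(-3) - (-1)*(-4) + 4*(2) = -2
Dx = (-13)*[(-1)*1 - (-1)*(-2)] - (-1)*[6*1 - (-1)*1] + 4*[6*(-2) - (-1)*1]
  = (-13)*(-3) - (-1)*(7) + 4*(-11) = 2
Dy = 2*[6*1 - (-1)*1] - (-13)*[(-2)*1 - (-1)*(-2)] + 4*[(-2)*1 - 6*(-2)]
  = 2*(7) - (-13)*(-4) + 4*(10) = 2
Dz = 2*[(-1)*1 - 6*(-2)] - (-1)*[(-2)*1 - 6*(-2)] + (-13)*[(-2)*(-2) - (-1)*(-2)]
  = 2*(11) - (-1)*(10) + (-13)*(2) = 6
x = Dx/D = 2/-2 = -1, y = Dy/D = 2/-2 = -1, z = Dz/D = 6/-2 = -3
Check eq1: (2)(-1) + (-1)(-1) + (4)(-3) = -13 = -13 ✓
Check eq2: (-2)(-1) + (-1)(-1) + (-1)(-3) = 6 = 6 ✓
Check eq3: (-2)(-1) + (-2)(-1) + (1)(-3) = 1 = 1 ✓

x = -1, y = -1, z = -3


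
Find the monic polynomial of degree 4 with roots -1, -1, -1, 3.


A monic polynomial with roots -1, -1, -1, 3 is:
p(x) = (x + 1)(x + 1)(x + 1)(x - 3)
After multiplying by (x + 1): x + 1
After multiplying by (x + 1): x^2 + 2x + 1
After multiplying by (x + 1): x^3 + 3x^2 + 3x + 1
After multiplying by (x - 3): x^4 - 6x^2 - 8x - 3

x^4 - 6x^2 - 8x - 3


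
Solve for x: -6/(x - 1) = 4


Multiply both sides by (x - 1): -6 = 4(x - 1)
Distribute: -6 = 4x - 4
4x = -6 + 4 = -2
x = -1/2

x = -1/2


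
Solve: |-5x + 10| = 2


An absolute value equation |expr| = 2 gives two cases:
Case 1: -5x + 10 = 2
  -5x = -8, so x = 8/5
Case 2: -5x + 10 = -2
  -5x = -12, so x = 12/5

x = 8/5, x = 12/5


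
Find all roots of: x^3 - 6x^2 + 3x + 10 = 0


Let p(x) = x^3 - 6x^2 + 3x + 10. By the rational root theorem (leading coefficient 1), any rational root is an integer divisor of 10: try ±1, ±2, ... in turn.
Test x = 1: value = 8 ≠ 0.
Test x = -1: value = 0 ✓, so (x + 1) is a factor.
Synthetic division by (x + 1): bring down 1; 1(-1) - 6 = -7; (-7)(-1) + 3 = 10; 10(-1) + 10 = 0 → quotient x^2 - 7x + 10, remainder 0.
Solve the quadratic x^2 - 7x + 10 = 0: discriminant = (-7)^2 - 4(1)(10) = 49 - 40 = 9.
sqrt(9) = 3, so x = (7 ± 3)/2: x = 5 or x = 2.
Collecting all roots found:

x = -1, x = 2, x = 5


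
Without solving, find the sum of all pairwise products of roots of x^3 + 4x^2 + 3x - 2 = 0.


By Vieta's formulas for x^3 + bx^2 + cx + d = 0:
  r1 + r2 + r3 = -b/a = -4
  r1*r2 + r1*r3 + r2*r3 = c/a = 3
  r1*r2*r3 = -d/a = 2


Sum of pairwise products = 3


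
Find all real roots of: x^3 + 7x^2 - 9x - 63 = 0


Let p(x) = x^3 + 7x^2 - 9x - 63. By the rational root theorem (leading coefficient 1), any rational root is an integer divisor of 63: try ±1, ±2, ... in turn.
Test x = 1: value = -64 ≠ 0.
Test x = -1: value = -48 ≠ 0.
Test x = 3: value = 0 ✓, so (x - 3) is a factor.
Synthetic division by (x - 3): bring down 1; 1(3) + 7 = 10; 10(3) - 9 = 21; 21(3) - 63 = 0 → quotient x^2 + 10x + 21, remainder 0.
Solve the quadratic x^2 + 10x + 21 = 0: discriminant = 10^2 - 4(1)(21) = 100 - 84 = 16.
sqrt(16) = 4, so x = (-10 ± 4)/2: x = -3 or x = -7.

x = -7, x = -3, x = 3


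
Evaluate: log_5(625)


We need the exponent such that 5^? = 625
5^4 = 625
Therefore log_5(625) = 4

4


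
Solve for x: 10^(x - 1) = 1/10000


Express both sides with the same base.
1/10000 = 10^(-4)
Since the bases match, equate exponents: x - 1 = -4
So x = -4 - (-1) = -3

x = -3


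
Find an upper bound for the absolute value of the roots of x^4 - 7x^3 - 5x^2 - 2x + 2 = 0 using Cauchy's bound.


Cauchy's bound: all roots r satisfy |r| <= 1 + max(|a_i/a_n|) for i = 0,...,n-1
where a_n is the leading coefficient.

Coefficients: [1, -7, -5, -2, 2]
Leading coefficient a_n = 1
Ratios |a_i/a_n|: 7, 5, 2, 2
Maximum ratio: 7
Cauchy's bound: |r| <= 1 + 7 = 8

Upper bound = 8


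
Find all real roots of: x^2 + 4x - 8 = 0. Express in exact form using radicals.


Using the quadratic formula: x = (-b ± sqrt(b^2 - 4ac)) / (2a)
Here a = 1, b = 4, c = -8
Discriminant = b^2 - 4ac = 4^2 - 4(1)(-8) = 16 + 32 = 48
Since discriminant = 48 > 0, there are two real roots.
x = (-4 ± 4*sqrt(3)) / 2
Simplifying: x = -2 ± 2*sqrt(3)
Numerically: x ≈ 1.4641 or x ≈ -5.4641

x = -2 + 2*sqrt(3) or x = -2 - 2*sqrt(3)


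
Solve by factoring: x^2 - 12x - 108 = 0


We need two numbers that multiply to -108 and add to -12.
Those numbers are 6 and -18 (since 6 * (-18) = -108 and 6 + (-18) = -12).
So x^2 - 12x - 108 = (x + 6)(x - 18) = 0
Setting each factor to zero: x = -6 or x = 18

x = -6, x = 18


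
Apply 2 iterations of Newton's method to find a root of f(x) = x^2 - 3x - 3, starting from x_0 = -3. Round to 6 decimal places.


Newton's method: x_(n+1) = x_n - f(x_n)/f'(x_n)
f(x) = x^2 - 3x - 3
f'(x) = 2x - 3

Iteration 1:
  f(-3.000000) = 15.000000
  f'(-3.000000) = -9.000000
  x_1 = -3.000000 - (15.000000)/(-9.000000) = -1.333333

Iteration 2:
  f(-1.333333) = 2.777778
  f'(-1.333333) = -5.666667
  x_2 = -1.333333 - (2.777778)/(-5.666667) = -0.843137

x_2 = -0.843137


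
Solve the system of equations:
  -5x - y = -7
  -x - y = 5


Using Cramer's rule:
Determinant D = (-5)(-1) - (-1)(-1) = 5 - 1 = 4
Dx = (-7)(-1) - (5)(-1) = 7 + 5 = 12
Dy = (-5)(5) - (-1)(-7) = -25 - 7 = -32
x = Dx/D = 12/4 = 3
y = Dy/D = -32/4 = -8

x = 3, y = -8


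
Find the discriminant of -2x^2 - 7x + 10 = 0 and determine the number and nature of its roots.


For ax^2 + bx + c = 0, discriminant D = b^2 - 4ac
Here a = -2, b = -7, c = 10
D = (-7)^2 - 4(-2)(10) = 49 + 80 = 129

D = 129 > 0 but not a perfect square
The equation has 2 distinct real irrational roots.

Discriminant = 129, 2 distinct real irrational roots


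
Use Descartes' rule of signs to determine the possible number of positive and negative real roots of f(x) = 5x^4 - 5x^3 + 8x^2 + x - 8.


Descartes' rule of signs:

For positive roots, count sign changes in f(x) = 5x^4 - 5x^3 + 8x^2 + x - 8:
Signs of coefficients: +, -, +, +, -
Number of sign changes: 3
Possible positive real roots: 3, 1

For negative roots, examine f(-x) = 5x^4 + 5x^3 + 8x^2 - x - 8:
Signs of coefficients: +, +, +, -, -
Number of sign changes: 1
Possible negative real roots: 1

Positive roots: 3 or 1; Negative roots: 1


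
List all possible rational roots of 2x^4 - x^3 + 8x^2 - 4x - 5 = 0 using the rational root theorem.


Rational root theorem: possible roots are ±p/q where:
  p divides the constant term (-5): p ∈ {1, 5}
  q divides the leading coefficient (2): q ∈ {1, 2}

All possible rational roots: -5, -5/2, -1, -1/2, 1/2, 1, 5/2, 5

-5, -5/2, -1, -1/2, 1/2, 1, 5/2, 5


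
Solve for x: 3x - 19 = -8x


Starting with: 3x - 19 = -8x
Move all x terms to left: (3 + 8)x = 0 + 19
Simplify: 11x = 19
Divide both sides by 11: x = 19/11

x = 19/11


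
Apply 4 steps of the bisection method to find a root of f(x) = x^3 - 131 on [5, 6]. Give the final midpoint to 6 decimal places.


f(x) = x^3 - 131
f(5) = -6 < 0
f(6) = 85 > 0

Step 1: midpoint = (5.000000 + 6.000000)/2 = 5.500000
  f(5.500000) = 35.375000
  f(mid) > 0, so root is in [5.000000, 5.500000]

Step 2: midpoint = (5.000000 + 5.500000)/2 = 5.250000
  f(5.250000) = 13.703125
  f(mid) > 0, so root is in [5.000000, 5.250000]

Step 3: midpoint = (5.000000 + 5.250000)/2 = 5.125000
  f(5.125000) = 3.611328
  f(mid) > 0, so root is in [5.000000, 5.125000]

Step 4: midpoint = (5.000000 + 5.125000)/2 = 5.062500
  f(5.062500) = -1.253662
  f(mid) < 0, so root is in [5.062500, 5.125000]

midpoint = 5.062500


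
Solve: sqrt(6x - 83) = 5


Square both sides: 6x - 83 = 5^2 = 25
6x = 25 + 83 = 108
x = 18
Check: sqrt(6*18 - 83) = sqrt(25) = 5 ✓

x = 18


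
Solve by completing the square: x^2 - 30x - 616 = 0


Start: x^2 - 30x - 616 = 0
Move constant: x^2 - 30x = 616
Half of -30 is -15, squared is 225
Add 225 to both sides: x^2 - 30x + 225 = 841
(x - 15)^2 = 841
x - 15 = ±29
x = 15 + 29 = 44 or x = 15 - 29 = -14

x = -14, x = 44


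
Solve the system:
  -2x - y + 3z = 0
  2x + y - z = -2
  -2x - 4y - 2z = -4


Using Cramer's rule. Expand each determinant along the first row.
D  = (-2)*[1*(-2) - (-1)*(-4)] - (-1)*[2*(-2) - (-1)*(-2)] + 3*[2*(-4) - 1*(-2)]
  = (-2)*(-6) - (-1)*(-6) + 3*(-6) = -12
Dx = 0*[1*(-2) - (-1)*(-4)] - (-1)*[(-2)*(-2) - (-1)*(-4)] + 3*[(-2)*(-4) - 1*(-4)]
  = 0*(-6) - (-1)*(0) + 3*(12) = 36
Dy = (-2)*[(-2)*(-2) - (-1)*(-4)] - 0*[2*(-2) - (-1)*(-2)] + 3*[2*(-4) - (-2)*(-2)]
  = (-2)*(0) - 0*(-6) + 3*(-12) = -36
Dz = (-2)*[1*(-4) - (-2)*(-4)] - (-1)*[2*(-4) - (-2)*(-2)] + 0*[2*(-4) - 1*(-2)]
  = (-2)*(-12) - (-1)*(-12) + 0*(-6) = 12
x = Dx/D = 36/-12 = -3, y = Dy/D = -36/-12 = 3, z = Dz/D = 12/-12 = -1
Check eq1: (-2)(-3) + (-1)(3) + (3)(-1) = 0 = 0 ✓
Check eq2: (2)(-3) + (1)(3) + (-1)(-1) = -2 = -2 ✓
Check eq3: (-2)(-3) + (-4)(3) + (-2)(-1) = -4 = -4 ✓

x = -3, y = 3, z = -1


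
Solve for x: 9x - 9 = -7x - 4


Starting with: 9x - 9 = -7x - 4
Move all x terms to left: (9 + 7)x = -4 + 9
Simplify: 16x = 5
Divide both sides by 16: x = 5/16

x = 5/16


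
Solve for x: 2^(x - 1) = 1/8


Express both sides with the same base.
1/8 = 2^(-3)
Since the bases match, equate exponents: x - 1 = -3
So x = -3 - (-1) = -2

x = -2


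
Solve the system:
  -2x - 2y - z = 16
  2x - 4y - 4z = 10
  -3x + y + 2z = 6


Using Cramer's rule. Expand each determinant along the first row.
D  = (-2)*[(-4)*2 - (-4)*1] - (-2)*[2*2 - (-4)*(-3)] + (-1)*[2*1 - (-4)*(-3)]
  = (-2)*(-4) - (-2)*(-8) + (-1)*(-10) = 2
Dx = 16*[(-4)*2 - (-4)*1] - (-2)*[10*2 - (-4)*6] + (-1)*[10*1 - (-4)*6]
  = 16*(-4) - (-2)*(44) + (-1)*(34) = -10
Dy = (-2)*[10*2 - (-4)*6] - 16*[2*2 - (-4)*(-3)] + (-1)*[2*6 - 10*(-3)]
  = (-2)*(44) - 16*(-8) + (-1)*(42) = -2
Dz = (-2)*[(-4)*6 - 10*1] - (-2)*[2*6 - 10*(-3)] + 16*[2*1 - (-4)*(-3)]
  = (-2)*(-34) - (-2)*(42) + 16*(-10) = -8
x = Dx/D = -10/2 = -5, y = Dy/D = -2/2 = -1, z = Dz/D = -8/2 = -4
Check eq1: (-2)(-5) + (-2)(-1) + (-1)(-4) = 16 = 16 ✓
Check eq2: (2)(-5) + (-4)(-1) + (-4)(-4) = 10 = 10 ✓
Check eq3: (-3)(-5) + (1)(-1) + (2)(-4) = 6 = 6 ✓

x = -5, y = -1, z = -4


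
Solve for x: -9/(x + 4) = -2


Multiply both sides by (x + 4): -9 = -2(x + 4)
Distribute: -9 = -2x - 8
-2x = -9 + 8 = -1
x = 1/2

x = 1/2


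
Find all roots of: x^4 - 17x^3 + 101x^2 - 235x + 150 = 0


Let p(x) = x^4 - 17x^3 + 101x^2 - 235x + 150. By the rational root theorem (leading coefficient 1), any rational root is an integer divisor of 150: try ±1, ±2, ... in turn.
Test x = 1: value = 0 ✓, so (x - 1) is a factor.
Synthetic division by (x - 1): bring down 1; 1(1) - 17 = -16; (-16)(1) + 101 = 85; 85(1) - 235 = -150; (-150)(1) + 150 = 0 → quotient x^3 - 16x^2 + 85x - 150, remainder 0.
Continue with the quotient x^3 - 16x^2 + 85x - 150 (candidates must divide 150; re-test x = 1 first in case it repeats).
Test x = 1: value = -80 ≠ 0.
Test x = -1: value = -252 ≠ 0.
Test x = 2: value = -36 ≠ 0.
Test x = -2: value = -392 ≠ 0.
Test x = 3: value = -12 ≠ 0.
Test x = -3: value = -576 ≠ 0.
Test x = 5: value = 0 ✓, so (x - 5) is a factor.
Synthetic division by (x - 5): bring down 1; 1(5) - 16 = -11; (-11)(5) + 85 = 30; 30(5) - 150 = 0 → quotient x^2 - 11x + 30, remainder 0.
Solve the quadratic x^2 - 11x + 30 = 0: discriminant = (-11)^2 - 4(1)(30) = 121 - 120 = 1.
sqrt(1) = 1, so x = (11 ± 1)/2: x = 6 or x = 5.
Collecting all roots found:

x = 1, x = 5 (multiplicity 2), x = 6


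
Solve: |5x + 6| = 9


An absolute value equation |expr| = 9 gives two cases:
Case 1: 5x + 6 = 9
  5x = 3, so x = 3/5
Case 2: 5x + 6 = -9
  5x = -15, so x = -3

x = -3, x = 3/5


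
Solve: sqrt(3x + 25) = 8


Square both sides: 3x + 25 = 8^2 = 64
3x = 64 - 25 = 39
x = 13
Check: sqrt(3*13 + 25) = sqrt(64) = 8 ✓

x = 13


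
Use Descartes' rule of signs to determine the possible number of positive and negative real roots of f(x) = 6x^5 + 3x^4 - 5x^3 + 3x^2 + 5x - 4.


Descartes' rule of signs:

For positive roots, count sign changes in f(x) = 6x^5 + 3x^4 - 5x^3 + 3x^2 + 5x - 4:
Signs of coefficients: +, +, -, +, +, -
Number of sign changes: 3
Possible positive real roots: 3, 1

For negative roots, examine f(-x) = -6x^5 + 3x^4 + 5x^3 + 3x^2 - 5x - 4:
Signs of coefficients: -, +, +, +, -, -
Number of sign changes: 2
Possible negative real roots: 2, 0

Positive roots: 3 or 1; Negative roots: 2 or 0


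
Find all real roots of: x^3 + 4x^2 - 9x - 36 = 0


Let p(x) = x^3 + 4x^2 - 9x - 36. By the rational root theorem (leading coefficient 1), any rational root is an integer divisor of 36: try ±1, ±2, ... in turn.
Test x = 1: value = -40 ≠ 0.
Test x = -1: value = -24 ≠ 0.
Test x = 2: value = -30 ≠ 0.
Test x = -2: value = -10 ≠ 0.
Test x = 3: value = 0 ✓, so (x - 3) is a factor.
Synthetic division by (x - 3): bring down 1; 1(3) + 4 = 7; 7(3) - 9 = 12; 12(3) - 36 = 0 → quotient x^2 + 7x + 12, remainder 0.
Solve the quadratic x^2 + 7x + 12 = 0: discriminant = 7^2 - 4(1)(12) = 49 - 48 = 1.
sqrt(1) = 1, so x = (-7 ± 1)/2: x = -3 or x = -4.

x = -4, x = -3, x = 3


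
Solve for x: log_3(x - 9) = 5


Convert to exponential form: x - 9 = 3^5 = 243
x = 243 + 9 = 252
Check: log_3(252 - 9) = log_3(243) = log_3(243) = 5 ✓

x = 252


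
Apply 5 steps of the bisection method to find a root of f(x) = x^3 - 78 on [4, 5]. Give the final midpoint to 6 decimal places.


f(x) = x^3 - 78
f(4) = -14 < 0
f(5) = 47 > 0

Step 1: midpoint = (4.000000 + 5.000000)/2 = 4.500000
  f(4.500000) = 13.125000
  f(mid) > 0, so root is in [4.000000, 4.500000]

Step 2: midpoint = (4.000000 + 4.500000)/2 = 4.250000
  f(4.250000) = -1.234375
  f(mid) < 0, so root is in [4.250000, 4.500000]

Step 3: midpoint = (4.250000 + 4.500000)/2 = 4.375000
  f(4.375000) = 5.740234
  f(mid) > 0, so root is in [4.250000, 4.375000]

Step 4: midpoint = (4.250000 + 4.375000)/2 = 4.312500
  f(4.312500) = 2.202393
  f(mid) > 0, so root is in [4.250000, 4.312500]

Step 5: midpoint = (4.250000 + 4.312500)/2 = 4.281250
  f(4.281250) = 0.471466
  f(mid) > 0, so root is in [4.250000, 4.281250]

midpoint = 4.281250


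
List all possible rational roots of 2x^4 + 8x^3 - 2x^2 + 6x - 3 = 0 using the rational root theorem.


Rational root theorem: possible roots are ±p/q where:
  p divides the constant term (-3): p ∈ {1, 3}
  q divides the leading coefficient (2): q ∈ {1, 2}

All possible rational roots: -3, -3/2, -1, -1/2, 1/2, 1, 3/2, 3

-3, -3/2, -1, -1/2, 1/2, 1, 3/2, 3


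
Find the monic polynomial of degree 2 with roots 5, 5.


A monic polynomial with roots 5, 5 is:
p(x) = (x - 5)(x - 5)
After multiplying by (x - 5): x - 5
After multiplying by (x - 5): x^2 - 10x + 25

x^2 - 10x + 25


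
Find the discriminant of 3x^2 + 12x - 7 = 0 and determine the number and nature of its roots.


For ax^2 + bx + c = 0, discriminant D = b^2 - 4ac
Here a = 3, b = 12, c = -7
D = (12)^2 - 4(3)(-7) = 144 + 84 = 228

D = 228 > 0 but not a perfect square
The equation has 2 distinct real irrational roots.

Discriminant = 228, 2 distinct real irrational roots


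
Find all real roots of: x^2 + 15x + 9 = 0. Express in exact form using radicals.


Using the quadratic formula: x = (-b ± sqrt(b^2 - 4ac)) / (2a)
Here a = 1, b = 15, c = 9
Discriminant = b^2 - 4ac = 15^2 - 4(1)(9) = 225 - 36 = 189
Since discriminant = 189 > 0, there are two real roots.
x = (-15 ± 3*sqrt(21)) / 2
Numerically: x ≈ -0.6261 or x ≈ -14.3739

x = (-15 + 3*sqrt(21)) / 2 or x = (-15 - 3*sqrt(21)) / 2


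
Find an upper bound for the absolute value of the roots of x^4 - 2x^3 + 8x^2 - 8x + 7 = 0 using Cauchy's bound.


Cauchy's bound: all roots r satisfy |r| <= 1 + max(|a_i/a_n|) for i = 0,...,n-1
where a_n is the leading coefficient.

Coefficients: [1, -2, 8, -8, 7]
Leading coefficient a_n = 1
Ratios |a_i/a_n|: 2, 8, 8, 7
Maximum ratio: 8
Cauchy's bound: |r| <= 1 + 8 = 9

Upper bound = 9


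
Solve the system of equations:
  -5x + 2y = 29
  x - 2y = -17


Using Cramer's rule:
Determinant D = (-5)(-2) - (1)(2) = 10 - 2 = 8
Dx = (29)(-2) - (-17)(2) = -58 + 34 = -24
Dy = (-5)(-17) - (1)(29) = 85 - 29 = 56
x = Dx/D = -24/8 = -3
y = Dy/D = 56/8 = 7

x = -3, y = 7


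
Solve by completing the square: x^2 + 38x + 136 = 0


Start: x^2 + 38x + 136 = 0
Move constant: x^2 + 38x = -136
Half of 38 is 19, squared is 361
Add 361 to both sides: x^2 + 38x + 361 = 225
(x + 19)^2 = 225
x + 19 = ±15
x = -19 + 15 = -4 or x = -19 - 15 = -34

x = -34, x = -4


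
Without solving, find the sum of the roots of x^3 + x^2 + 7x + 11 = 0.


By Vieta's formulas for x^3 + bx^2 + cx + d = 0:
  r1 + r2 + r3 = -b/a = -1
  r1*r2 + r1*r3 + r2*r3 = c/a = 7
  r1*r2*r3 = -d/a = -11


Sum = -1


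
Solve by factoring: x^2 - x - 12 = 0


We need two numbers that multiply to -12 and add to -1.
Those numbers are 3 and -4 (since 3 * (-4) = -12 and 3 + (-4) = -1).
So x^2 - x - 12 = (x + 3)(x - 4) = 0
Setting each factor to zero: x = -3 or x = 4

x = -3, x = 4


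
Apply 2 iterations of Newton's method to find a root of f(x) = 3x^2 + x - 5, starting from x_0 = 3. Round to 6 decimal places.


Newton's method: x_(n+1) = x_n - f(x_n)/f'(x_n)
f(x) = 3x^2 + x - 5
f'(x) = 6x + 1

Iteration 1:
  f(3.000000) = 25.000000
  f'(3.000000) = 19.000000
  x_1 = 3.000000 - (25.000000)/(19.000000) = 1.684211

Iteration 2:
  f(1.684211) = 5.193906
  f'(1.684211) = 11.105263
  x_2 = 1.684211 - (5.193906)/(11.105263) = 1.216513

x_2 = 1.216513
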